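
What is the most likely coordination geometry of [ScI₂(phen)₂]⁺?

Each iodide is −1; 1,10-phenanthroline is neutral; balancing the +1 overall charge requires Sc(III).
Group 3 minus oxidation state 3 gives a d⁰ configuration.
Counting donor atoms: 2×iodide (monodentate) → 2 donors; 2×1,10-phenanthroline (bidentate) → 4 donors. Coordination number = 6.
Six donors around a single metal centre give an octahedral coordination sphere.

octahedral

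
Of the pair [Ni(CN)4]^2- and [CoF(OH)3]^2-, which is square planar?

For [Ni(CN)4]^2-: Summing ligand charges against the −2 overall charge gives an oxidation state of +2 for nickel. Group 10 minus oxidation state 2 gives a d⁸ configuration. Cyanide is a strong-field ligand (high in the spectrochemical series). A 3d d⁸ ion with strong-field ligands gains enough CFSE to favour square planar over tetrahedral. → square planar.
For [CoF(OH)3]^2-: Summing ligand charges against the −2 overall charge gives an oxidation state of +2 for cobalt. Cobalt is a group-9 element; Co(II) is therefore d⁷. For a high-spin 3d d⁷ ion with weak-field ligands the small Δₜ gives little square-planar CFSE advantage, so four ligands adopt the sterically favoured tetrahedral geometry. → tetrahedral.

[Ni(CN)4]^2-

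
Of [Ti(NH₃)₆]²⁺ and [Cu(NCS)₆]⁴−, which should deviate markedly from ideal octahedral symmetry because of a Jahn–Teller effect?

[Ti(NH₃)₆]²⁺: Ammonia is neutral; balancing the +2 overall charge requires Ti(II). Group 4 minus oxidation state 2 gives a d² configuration. The d² configuration leaves the e_g set evenly filled (or empty) — no strong Jahn–Teller driving force.
[Cu(NCS)₆]⁴−: Each isothiocyanate is −1; balancing the −4 overall charge requires Cu(II). Copper is a group-11 element; Cu(II) is therefore d⁹. The t₂g⁶e_g³ configuration has an unevenly filled e_g set; the Jahn–Teller theorem predicts a tetragonal distortion (typically axial elongation) to lift the degeneracy.

[Cu(NCS)₆]⁴−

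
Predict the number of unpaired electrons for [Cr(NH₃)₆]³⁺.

3

Summing ligand charges against the +3 overall charge gives an oxidation state of +3 for chromium.
Cr sits in group 6, so the d-electron count is 6 − 3 = 3.
In an octahedral field the d³ configuration is t₂g³e_g⁰ (only one arrangement possible), giving 3 unpaired electrons.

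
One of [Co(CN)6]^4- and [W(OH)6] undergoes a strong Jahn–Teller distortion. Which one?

[Co(CN)6]^4-: Ligand charges: each cyanide is −1. With an overall charge of −4 the cobalt centre must be in the +2 oxidation state. Group 9 minus oxidation state 2 gives a d⁷ configuration. Cyanide is a strong-field ligand (high in the spectrochemical series) for a first-row metal, so the complex is low-spin. The t₂g⁶e_g¹ (low-spin) configuration has an unevenly filled e_g set; the Jahn–Teller theorem predicts a tetragonal distortion (typically axial elongation) to lift the degeneracy.
[W(OH)6]: Summing ligand charges against the 0 overall charge gives an oxidation state of +6 for tungsten. Group 6 minus oxidation state 6 gives a d⁰ configuration. The d⁰ configuration leaves the e_g set evenly filled (or empty) — no strong Jahn–Teller driving force.

[Co(CN)6]^4-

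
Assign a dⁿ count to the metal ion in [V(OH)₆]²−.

Each hydroxide is −1; balancing the −2 overall charge requires V(IV).
V sits in group 5, so the d-electron count is 5 − 4 = 1.

d¹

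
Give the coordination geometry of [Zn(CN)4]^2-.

Summing ligand charges against the −2 overall charge gives an oxidation state of +2 for zinc.
Zn sits in group 12, so the d-electron count is 12 − 2 = 10.
With 4 monodentate ligands the coordination number is 4.
A d¹⁰ ion has no crystal-field stabilisation preference between square planar and tetrahedral, so four ligands adopt the sterically favoured tetrahedral geometry.

tetrahedral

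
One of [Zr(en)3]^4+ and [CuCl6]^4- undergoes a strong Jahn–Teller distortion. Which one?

[CuCl6]^4-

[Zr(en)3]^4+: Ethylenediamine is neutral; balancing the +4 overall charge requires Zr(IV). Group 4 minus oxidation state 4 gives a d⁰ configuration. The d⁰ configuration leaves the e_g set evenly filled (or empty) — no strong Jahn–Teller driving force.
[CuCl6]^4-: Each chloride is −1; balancing the −4 overall charge requires Cu(II). Cu sits in group 11, so the d-electron count is 11 − 2 = 9. The t₂g⁶e_g³ configuration has an unevenly filled e_g set; the Jahn–Teller theorem predicts a tetragonal distortion (typically axial elongation) to lift the degeneracy.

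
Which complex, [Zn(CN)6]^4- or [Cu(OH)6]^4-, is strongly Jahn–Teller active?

[Cu(OH)6]^4-

[Zn(CN)6]^4-: Each cyanide is −1; balancing the −4 overall charge requires Zn(II). Zinc is a group-12 element; Zn(II) is therefore d¹⁰. The d¹⁰ configuration leaves the e_g set evenly filled (or empty) — no strong Jahn–Teller driving force.
[Cu(OH)6]^4-: Each hydroxide is −1; balancing the −4 overall charge requires Cu(II). Group 11 minus oxidation state 2 gives a d⁹ configuration. The t₂g⁶e_g³ configuration has an unevenly filled e_g set; the Jahn–Teller theorem predicts a tetragonal distortion (typically axial elongation) to lift the degeneracy.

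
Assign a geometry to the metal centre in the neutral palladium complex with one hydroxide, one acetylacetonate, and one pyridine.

square planar

Summing ligand charges against the 0 overall charge gives an oxidation state of +2 for palladium.
Palladium is a group-10 element; Pd(II) is therefore d⁸.
Counting donor atoms: 1×hydroxide (monodentate) → 1 donor; 1×acetylacetonate (bidentate) → 2 donors; 1×pyridine (monodentate) → 1 donor. Coordination number = 4.
A 4d d⁸ ion has a large crystal-field splitting; square planar leaves the high-energy d_{x²−y²} orbital empty and maximises CFSE.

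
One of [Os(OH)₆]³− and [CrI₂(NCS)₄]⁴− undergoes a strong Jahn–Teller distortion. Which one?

[CrI₂(NCS)₄]⁴−

[Os(OH)₆]³−: Each hydroxide is −1; balancing the −3 overall charge requires Os(III). Group 8 minus oxidation state 3 gives a d⁵ configuration. A 5d ion has a large Δₒ and is invariably low-spin. The d⁵ configuration leaves the e_g set evenly filled (or empty) — no strong Jahn–Teller driving force.
[CrI₂(NCS)₄]⁴−: Each iodide is −1; each isothiocyanate is −1; balancing the −4 overall charge requires Cr(II). Group 6 minus oxidation state 2 gives a d⁴ configuration. Iodide and isothiocyanate are weak-field ligands for a first-row metal, so the complex is high-spin. The t₂g³e_g¹ (high-spin) configuration has an unevenly filled e_g set; the Jahn–Teller theorem predicts a tetragonal distortion (typically axial elongation) to lift the degeneracy.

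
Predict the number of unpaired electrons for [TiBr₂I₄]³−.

Each bromide is −1; each iodide is −1; balancing the −3 overall charge requires Ti(III).
Titanium is a group-4 element; Ti(III) is therefore d¹.
In an octahedral field the d¹ configuration is t₂g¹e_g⁰ (only one arrangement possible), giving 1 unpaired electron.

1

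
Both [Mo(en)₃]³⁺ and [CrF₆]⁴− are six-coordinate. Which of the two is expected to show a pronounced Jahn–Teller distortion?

[Mo(en)₃]³⁺: Ethylenediamine is neutral; balancing the +3 overall charge requires Mo(III). Mo sits in group 6, so the d-electron count is 6 − 3 = 3. The d³ configuration leaves the e_g set evenly filled (or empty) — no strong Jahn–Teller driving force.
[CrF₆]⁴−: Ligand charges: each fluoride is −1. With an overall charge of −4 the chromium centre must be in the +2 oxidation state. Cr sits in group 6, so the d-electron count is 6 − 2 = 4. Fluoride is a weak-field ligand for a first-row metal, so the complex is high-spin. The t₂g³e_g¹ (high-spin) configuration has an unevenly filled e_g set; the Jahn–Teller theorem predicts a tetragonal distortion (typically axial elongation) to lift the degeneracy.

[CrF₆]⁴−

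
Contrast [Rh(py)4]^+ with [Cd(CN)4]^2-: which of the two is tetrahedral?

For [Rh(py)4]^+: Summing ligand charges against the +1 overall charge gives an oxidation state of +1 for rhodium. Group 9 minus oxidation state 1 gives a d⁸ configuration. A 4d d⁸ ion has a large crystal-field splitting; square planar leaves the high-energy d_{x²−y²} orbital empty and maximises CFSE. → square planar.
For [Cd(CN)4]^2-: Each cyanide is −1; balancing the −2 overall charge requires Cd(II). Cd sits in group 12, so the d-electron count is 12 − 2 = 10. A d¹⁰ ion has no crystal-field stabilisation preference between square planar and tetrahedral, so four ligands adopt the sterically favoured tetrahedral geometry. → tetrahedral.

[Cd(CN)4]^2-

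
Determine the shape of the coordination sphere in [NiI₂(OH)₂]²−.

Ligand charges: each iodide is −1; each hydroxide is −1. With an overall charge of −2 the nickel centre must be in the +2 oxidation state.
Nickel is a group-10 element; Ni(II) is therefore d⁸.
With 4 monodentate ligands the coordination number is 4.
Hydroxide and iodide are weak-field ligands.
With weak-field ligands the CFSE gain from square planar is small, so a 3d d⁸ ion takes the sterically preferred tetrahedral geometry.

tetrahedral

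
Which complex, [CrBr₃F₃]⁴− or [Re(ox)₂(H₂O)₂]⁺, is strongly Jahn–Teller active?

[CrBr₃F₃]⁴−: Ligand charges: each bromide is −1; each fluoride is −1. With an overall charge of −4 the chromium centre must be in the +2 oxidation state. Group 6 minus oxidation state 2 gives a d⁴ configuration. Bromide and fluoride are weak-field ligands for a first-row metal, so the complex is high-spin. The t₂g³e_g¹ (high-spin) configuration has an unevenly filled e_g set; the Jahn–Teller theorem predicts a tetragonal distortion (typically axial elongation) to lift the degeneracy.
[Re(ox)₂(H₂O)₂]⁺: Ligand charges: each oxalate is −2; water is neutral. With an overall charge of +1 the rhenium centre must be in the +5 oxidation state. Group 7 minus oxidation state 5 gives a d² configuration. The d² configuration leaves the e_g set evenly filled (or empty) — no strong Jahn–Teller driving force.

[CrBr₃F₃]⁴−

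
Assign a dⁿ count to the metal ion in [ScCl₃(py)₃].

d0

Each chloride is −1; pyridine is neutral; balancing the 0 overall charge requires Sc(III).
Sc sits in group 3, so the d-electron count is 3 − 3 = 0.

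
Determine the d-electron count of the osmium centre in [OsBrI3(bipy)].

Each bromide is −1; each iodide is −1; 2,2′-bipyridine is neutral; balancing the 0 overall charge requires Os(IV).
Os sits in group 8, so the d-electron count is 8 − 4 = 4.

d⁴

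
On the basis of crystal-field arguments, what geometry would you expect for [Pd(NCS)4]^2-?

Summing ligand charges against the −2 overall charge gives an oxidation state of +2 for palladium.
Group 10 minus oxidation state 2 gives a d⁸ configuration.
Coordination number: 4.
A 4d d⁸ ion has a large crystal-field splitting; square planar leaves the high-energy d_{x²−y²} orbital empty and maximises CFSE.

square planar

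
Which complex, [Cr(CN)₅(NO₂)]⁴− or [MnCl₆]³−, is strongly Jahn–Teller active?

[Cr(CN)₅(NO₂)]⁴−: Each cyanide is −1; each nitro (N-bound nitrite) is −1; balancing the −4 overall charge requires Cr(II). Group 6 minus oxidation state 2 gives a d⁴ configuration. Cyanide and nitro (N-bound nitrite) are strong-field ligands (high in the spectrochemical series) for a first-row metal, so the complex is low-spin. The d⁴ configuration leaves the e_g set evenly filled (or empty) — no strong Jahn–Teller driving force.
[MnCl₆]³−: Ligand charges: each chloride is −1. With an overall charge of −3 the manganese centre must be in the +3 oxidation state. Group 7 minus oxidation state 3 gives a d⁴ configuration. Chloride is a weak-field ligand for a first-row metal, so the complex is high-spin. The t₂g³e_g¹ (high-spin) configuration has an unevenly filled e_g set; the Jahn–Teller theorem predicts a tetragonal distortion (typically axial elongation) to lift the degeneracy.

[MnCl₆]³−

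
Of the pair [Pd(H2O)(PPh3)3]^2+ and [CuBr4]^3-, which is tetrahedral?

[CuBr4]^3-

For [Pd(H2O)(PPh3)3]^2+: Ligand charges: water is neutral; triphenylphosphine is neutral. With an overall charge of +2 the palladium centre must be in the +2 oxidation state. Group 10 minus oxidation state 2 gives a d⁸ configuration. A 4d d⁸ ion has a large crystal-field splitting; square planar leaves the high-energy d_{x²−y²} orbital empty and maximises CFSE. → square planar.
For [CuBr4]^3-: Summing ligand charges against the −3 overall charge gives an oxidation state of +1 for copper. Group 11 minus oxidation state 1 gives a d¹⁰ configuration. A d¹⁰ ion has no crystal-field stabilisation preference between square planar and tetrahedral, so four ligands adopt the sterically favoured tetrahedral geometry. → tetrahedral.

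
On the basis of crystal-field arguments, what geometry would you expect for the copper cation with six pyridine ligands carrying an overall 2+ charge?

octahedral

Summing ligand charges against the +2 overall charge gives an oxidation state of +2 for copper.
Copper is a group-11 element; Cu(II) is therefore d⁹.
With 6 monodentate ligands the coordination number is 6.
Six donors around a single metal centre give an octahedral coordination sphere.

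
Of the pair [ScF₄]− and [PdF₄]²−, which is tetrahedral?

[ScF₄]−

For [ScF₄]−: Summing ligand charges against the −1 overall charge gives an oxidation state of +3 for scandium. Scandium is a group-3 element; Sc(III) is therefore d⁰. A d⁰ ion has no crystal-field stabilisation preference between square planar and tetrahedral, so four ligands adopt the sterically favoured tetrahedral geometry. → tetrahedral.
For [PdF₄]²−: Summing ligand charges against the −2 overall charge gives an oxidation state of +2 for palladium. Pd sits in group 10, so the d-electron count is 10 − 2 = 8. A 4d d⁸ ion has a large crystal-field splitting; square planar leaves the high-energy d_{x²−y²} orbital empty and maximises CFSE. → square planar.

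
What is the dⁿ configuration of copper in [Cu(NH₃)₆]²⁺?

d⁹

Summing ligand charges against the +2 overall charge gives an oxidation state of +2 for copper.
Group 11 minus oxidation state 2 gives a d⁹ configuration.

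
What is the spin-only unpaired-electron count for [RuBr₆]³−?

Ligand charges: each bromide is −1. With an overall charge of −3 the ruthenium centre must be in the +3 oxidation state.
Group 8 minus oxidation state 3 gives a d⁵ configuration.
The spin state decides the count: a 4d ion has a large Δₒ and is invariably low-spin.
An octahedral low-spin d⁵ ion is t₂g⁵e_g⁰, giving 1 unpaired electron.

1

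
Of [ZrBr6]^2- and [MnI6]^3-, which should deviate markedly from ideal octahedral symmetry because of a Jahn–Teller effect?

[MnI6]^3-

[ZrBr6]^2-: Each bromide is −1; balancing the −2 overall charge requires Zr(IV). Group 4 minus oxidation state 4 gives a d⁰ configuration. The d⁰ configuration leaves the e_g set evenly filled (or empty) — no strong Jahn–Teller driving force.
[MnI6]^3-: Ligand charges: each iodide is −1. With an overall charge of −3 the manganese centre must be in the +3 oxidation state. Mn sits in group 7, so the d-electron count is 7 − 3 = 4. Iodide is a weak-field ligand for a first-row metal, so the complex is high-spin. The t₂g³e_g¹ (high-spin) configuration has an unevenly filled e_g set; the Jahn–Teller theorem predicts a tetragonal distortion (typically axial elongation) to lift the degeneracy.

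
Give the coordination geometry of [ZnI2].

linear

Summing ligand charges against the 0 overall charge gives an oxidation state of +2 for zinc.
Zn sits in group 12, so the d-electron count is 12 − 2 = 10.
With 2 monodentate ligands the coordination number is 2.
A d¹⁰ ion with only two ligands adopts a linear arrangement (sp hybridisation; no CFSE preference).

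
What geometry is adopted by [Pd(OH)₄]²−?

square planar

Each hydroxide is −1; balancing the −2 overall charge requires Pd(II).
Palladium is a group-10 element; Pd(II) is therefore d⁸.
Coordination number: 4.
A 4d d⁸ ion has a large crystal-field splitting; square planar leaves the high-energy d_{x²−y²} orbital empty and maximises CFSE.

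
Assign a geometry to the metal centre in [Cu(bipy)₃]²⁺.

2,2′-bipyridine is neutral; balancing the +2 overall charge requires Cu(II).
Cu sits in group 11, so the d-electron count is 11 − 2 = 9.
Counting donor atoms: 3×2,2′-bipyridine (bidentate) → 6 donors. Coordination number = 6.
Six donors around a single metal centre give an octahedral coordination sphere.

octahedral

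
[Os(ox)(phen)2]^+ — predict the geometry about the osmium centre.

octahedral

Summing ligand charges against the +1 overall charge gives an oxidation state of +3 for osmium.
Os sits in group 8, so the d-electron count is 8 − 3 = 5.
Counting donor atoms: 1×oxalate (bidentate) → 2 donors; 2×1,10-phenanthroline (bidentate) → 4 donors. Coordination number = 6.
Six donors around a single metal centre give an octahedral coordination sphere.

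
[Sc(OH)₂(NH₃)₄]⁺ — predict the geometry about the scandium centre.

Each hydroxide is −1; ammonia is neutral; balancing the +1 overall charge requires Sc(III).
Scandium is a group-3 element; Sc(III) is therefore d⁰.
With 6 monodentate ligands the coordination number is 6.
Six donors around a single metal centre give an octahedral coordination sphere.

octahedral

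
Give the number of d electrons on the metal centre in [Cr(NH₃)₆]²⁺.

Summing ligand charges against the +2 overall charge gives an oxidation state of +2 for chromium.
Cr sits in group 6, so the d-electron count is 6 − 2 = 4.

d⁴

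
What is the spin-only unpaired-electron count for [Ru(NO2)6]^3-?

1

Ligand charges: each nitro (N-bound nitrite) is −1. With an overall charge of −3 the ruthenium centre must be in the +3 oxidation state.
Ruthenium is a group-8 element; Ru(III) is therefore d⁵.
The spin state decides the count: a 4d ion has a large Δₒ and is invariably low-spin.
An octahedral low-spin d⁵ ion is t₂g⁵e_g⁰, giving 1 unpaired electron.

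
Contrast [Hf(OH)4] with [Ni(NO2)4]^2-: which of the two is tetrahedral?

For [Hf(OH)4]: Ligand charges: each hydroxide is −1. With an overall charge of 0 the hafnium centre must be in the +4 oxidation state. Hf sits in group 4, so the d-electron count is 4 − 4 = 0. A d⁰ ion has no crystal-field stabilisation preference between square planar and tetrahedral, so four ligands adopt the sterically favoured tetrahedral geometry. → tetrahedral.
For [Ni(NO2)4]^2-: Summing ligand charges against the −2 overall charge gives an oxidation state of +2 for nickel. Ni sits in group 10, so the d-electron count is 10 − 2 = 8. Nitro (N-bound nitrite) is a strong-field ligand (high in the spectrochemical series). A 3d d⁸ ion with strong-field ligands gains enough CFSE to favour square planar over tetrahedral. → square planar.

[Hf(OH)4]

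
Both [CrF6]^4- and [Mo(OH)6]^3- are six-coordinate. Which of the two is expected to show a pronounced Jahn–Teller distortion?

[CrF6]^4-: Each fluoride is −1; balancing the −4 overall charge requires Cr(II). Group 6 minus oxidation state 2 gives a d⁴ configuration. Fluoride is a weak-field ligand for a first-row metal, so the complex is high-spin. The t₂g³e_g¹ (high-spin) configuration has an unevenly filled e_g set; the Jahn–Teller theorem predicts a tetragonal distortion (typically axial elongation) to lift the degeneracy.
[Mo(OH)6]^3-: Each hydroxide is −1; balancing the −3 overall charge requires Mo(III). Group 6 minus oxidation state 3 gives a d³ configuration. The d³ configuration leaves the e_g set evenly filled (or empty) — no strong Jahn–Teller driving force.

[CrF6]^4-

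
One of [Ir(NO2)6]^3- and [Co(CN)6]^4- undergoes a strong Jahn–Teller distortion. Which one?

[Ir(NO2)6]^3-: Ligand charges: each nitro (N-bound nitrite) is −1. With an overall charge of −3 the iridium centre must be in the +3 oxidation state. Iridium is a group-9 element; Ir(III) is therefore d⁶. A 5d ion has a large Δₒ and is invariably low-spin. The d⁶ configuration leaves the e_g set evenly filled (or empty) — no strong Jahn–Teller driving force.
[Co(CN)6]^4-: Ligand charges: each cyanide is −1. With an overall charge of −4 the cobalt centre must be in the +2 oxidation state. Group 9 minus oxidation state 2 gives a d⁷ configuration. Cyanide is a strong-field ligand (high in the spectrochemical series) for a first-row metal, so the complex is low-spin. The t₂g⁶e_g¹ (low-spin) configuration has an unevenly filled e_g set; the Jahn–Teller theorem predicts a tetragonal distortion (typically axial elongation) to lift the degeneracy.

[Co(CN)6]^4-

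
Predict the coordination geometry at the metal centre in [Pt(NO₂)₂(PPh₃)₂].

Ligand charges: each nitro (N-bound nitrite) is −1; triphenylphosphine is neutral. With an overall charge of 0 the platinum centre must be in the +2 oxidation state.
Pt sits in group 10, so the d-electron count is 10 − 2 = 8.
Coordination number: 4.
A 5d d⁸ ion has a large crystal-field splitting; square planar leaves the high-energy d_{x²−y²} orbital empty and maximises CFSE.

square planar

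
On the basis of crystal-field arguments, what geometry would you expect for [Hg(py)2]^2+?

Pyridine is neutral; balancing the +2 overall charge requires Hg(II).
Group 12 minus oxidation state 2 gives a d¹⁰ configuration.
With 2 monodentate ligands the coordination number is 2.
A d¹⁰ ion with only two ligands adopts a linear arrangement (sp hybridisation; no CFSE preference).

linear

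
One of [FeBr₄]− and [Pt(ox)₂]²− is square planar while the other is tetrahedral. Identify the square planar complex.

[Pt(ox)₂]²−

For [FeBr₄]−: Ligand charges: each bromide is −1. With an overall charge of −1 the iron centre must be in the +3 oxidation state. Group 8 minus oxidation state 3 gives a d⁵ configuration. A high-spin d⁵ ion has zero CFSE in either geometry, so four ligands adopt the sterically favoured tetrahedral geometry. → tetrahedral.
For [Pt(ox)₂]²−: Ligand charges: each oxalate is −2. With an overall charge of −2 the platinum centre must be in the +2 oxidation state. Pt sits in group 10, so the d-electron count is 10 − 2 = 8. A 5d d⁸ ion has a large crystal-field splitting; square planar leaves the high-energy d_{x²−y²} orbital empty and maximises CFSE. → square planar.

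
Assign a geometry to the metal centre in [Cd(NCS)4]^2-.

tetrahedral

Ligand charges: each isothiocyanate is −1. With an overall charge of −2 the cadmium centre must be in the +2 oxidation state.
Group 12 minus oxidation state 2 gives a d¹⁰ configuration.
Coordination number: 4.
A d¹⁰ ion has no crystal-field stabilisation preference between square planar and tetrahedral, so four ligands adopt the sterically favoured tetrahedral geometry.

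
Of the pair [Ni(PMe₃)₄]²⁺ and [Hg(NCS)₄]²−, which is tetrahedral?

[Hg(NCS)₄]²−

For [Ni(PMe₃)₄]²⁺: Ligand charges: trimethylphosphine is neutral. With an overall charge of +2 the nickel centre must be in the +2 oxidation state. Nickel is a group-10 element; Ni(II) is therefore d⁸. Trimethylphosphine is a strong-field ligand (high in the spectrochemical series). A 3d d⁸ ion with strong-field ligands gains enough CFSE to favour square planar over tetrahedral. → square planar.
For [Hg(NCS)₄]²−: Each isothiocyanate is −1; balancing the −2 overall charge requires Hg(II). Group 12 minus oxidation state 2 gives a d¹⁰ configuration. A d¹⁰ ion has no crystal-field stabilisation preference between square planar and tetrahedral, so four ligands adopt the sterically favoured tetrahedral geometry. → tetrahedral.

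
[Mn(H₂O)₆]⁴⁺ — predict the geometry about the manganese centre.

Water is neutral; balancing the +4 overall charge requires Mn(IV).
Group 7 minus oxidation state 4 gives a d³ configuration.
With 6 monodentate ligands the coordination number is 6.
Six donors around a single metal centre give an octahedral coordination sphere.

octahedral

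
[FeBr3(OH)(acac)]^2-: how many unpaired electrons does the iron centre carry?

Ligand charges: each bromide is −1; each hydroxide is −1; each acetylacetonate is −1. With an overall charge of −2 the iron centre must be in the +3 oxidation state.
Iron is a group-8 element; Fe(III) is therefore d⁵.
Counting donor atoms: 3×bromide (monodentate) → 3 donors; 1×hydroxide (monodentate) → 1 donor; 1×acetylacetonate (bidentate) → 2 donors. Coordination number = 6.
The spin state decides the count: Acetylacetonate, bromide, and hydroxide are weak-field ligands for a first-row metal, so the complex is high-spin.
An octahedral high-spin d⁵ ion is t₂g³e_g², giving 5 unpaired electrons.

5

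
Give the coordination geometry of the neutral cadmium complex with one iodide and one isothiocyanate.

linear

Summing ligand charges against the 0 overall charge gives an oxidation state of +2 for cadmium.
Group 12 minus oxidation state 2 gives a d¹⁰ configuration.
Coordination number: 2.
A d¹⁰ ion with only two ligands adopts a linear arrangement (sp hybridisation; no CFSE preference).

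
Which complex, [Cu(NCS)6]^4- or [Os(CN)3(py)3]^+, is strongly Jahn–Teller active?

[Cu(NCS)6]^4-

[Cu(NCS)6]^4-: Each isothiocyanate is −1; balancing the −4 overall charge requires Cu(II). Group 11 minus oxidation state 2 gives a d⁹ configuration. The t₂g⁶e_g³ configuration has an unevenly filled e_g set; the Jahn–Teller theorem predicts a tetragonal distortion (typically axial elongation) to lift the degeneracy.
[Os(CN)3(py)3]^+: Summing ligand charges against the +1 overall charge gives an oxidation state of +4 for osmium. Group 8 minus oxidation state 4 gives a d⁴ configuration. A 5d ion has a large Δₒ and is invariably low-spin. The d⁴ configuration leaves the e_g set evenly filled (or empty) — no strong Jahn–Teller driving force.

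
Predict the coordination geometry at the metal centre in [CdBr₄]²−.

tetrahedral

Each bromide is −1; balancing the −2 overall charge requires Cd(II).
Group 12 minus oxidation state 2 gives a d¹⁰ configuration.
Coordination number: 4.
A d¹⁰ ion has no crystal-field stabilisation preference between square planar and tetrahedral, so four ligands adopt the sterically favoured tetrahedral geometry.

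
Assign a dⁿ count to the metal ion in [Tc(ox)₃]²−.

Summing ligand charges against the −2 overall charge gives an oxidation state of +4 for technetium.
Group 7 minus oxidation state 4 gives a d³ configuration.

d3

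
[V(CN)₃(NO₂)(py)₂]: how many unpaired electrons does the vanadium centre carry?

Ligand charges: each cyanide is −1; each nitro (N-bound nitrite) is −1; pyridine is neutral. With an overall charge of 0 the vanadium centre must be in the +4 oxidation state.
V sits in group 5, so the d-electron count is 5 − 4 = 1.
In an octahedral field the d¹ configuration is t₂g¹e_g⁰ (only one arrangement possible), giving 1 unpaired electron.

1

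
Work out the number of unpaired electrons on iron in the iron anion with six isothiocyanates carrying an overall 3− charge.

Summing ligand charges against the −3 overall charge gives an oxidation state of +3 for iron.
Group 8 minus oxidation state 3 gives a d⁵ configuration.
The spin state decides the count: Isothiocyanate is a weak-field ligand for a first-row metal, so the complex is high-spin.
An octahedral high-spin d⁵ ion is t₂g³e_g², giving 5 unpaired electrons.

5 unpaired electrons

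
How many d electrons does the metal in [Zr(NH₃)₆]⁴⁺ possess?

d0

Ligand charges: ammonia is neutral. With an overall charge of +4 the zirconium centre must be in the +4 oxidation state.
Zirconium is a group-4 element; Zr(IV) is therefore d⁰.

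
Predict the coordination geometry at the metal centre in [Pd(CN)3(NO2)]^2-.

square planar

Ligand charges: each cyanide is −1; each nitro (N-bound nitrite) is −1. With an overall charge of −2 the palladium centre must be in the +2 oxidation state.
Palladium is a group-10 element; Pd(II) is therefore d⁸.
With 4 monodentate ligands the coordination number is 4.
A 4d d⁸ ion has a large crystal-field splitting; square planar leaves the high-energy d_{x²−y²} orbital empty and maximises CFSE.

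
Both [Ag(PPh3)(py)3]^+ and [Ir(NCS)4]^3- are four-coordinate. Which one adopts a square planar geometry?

For [Ag(PPh3)(py)3]^+: Summing ligand charges against the +1 overall charge gives an oxidation state of +1 for silver. Ag sits in group 11, so the d-electron count is 11 − 1 = 10. A d¹⁰ ion has no crystal-field stabilisation preference between square planar and tetrahedral, so four ligands adopt the sterically favoured tetrahedral geometry. → tetrahedral.
For [Ir(NCS)4]^3-: Each isothiocyanate is −1; balancing the −3 overall charge requires Ir(I). Group 9 minus oxidation state 1 gives a d⁸ configuration. A 5d d⁸ ion has a large crystal-field splitting; square planar leaves the high-energy d_{x²−y²} orbital empty and maximises CFSE. → square planar.

[Ir(NCS)4]^3-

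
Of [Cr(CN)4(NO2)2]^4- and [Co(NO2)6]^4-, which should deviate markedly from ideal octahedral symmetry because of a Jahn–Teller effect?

[Co(NO2)6]^4-

[Cr(CN)4(NO2)2]^4-: Ligand charges: each cyanide is −1; each nitro (N-bound nitrite) is −1. With an overall charge of −4 the chromium centre must be in the +2 oxidation state. Chromium is a group-6 element; Cr(II) is therefore d⁴. Cyanide and nitro (N-bound nitrite) are strong-field ligands (high in the spectrochemical series) for a first-row metal, so the complex is low-spin. The d⁴ configuration leaves the e_g set evenly filled (or empty) — no strong Jahn–Teller driving force.
[Co(NO2)6]^4-: Ligand charges: each nitro (N-bound nitrite) is −1. With an overall charge of −4 the cobalt centre must be in the +2 oxidation state. Co sits in group 9, so the d-electron count is 9 − 2 = 7. Nitro (N-bound nitrite) is a strong-field ligand (high in the spectrochemical series) for a first-row metal, so the complex is low-spin. The t₂g⁶e_g¹ (low-spin) configuration has an unevenly filled e_g set; the Jahn–Teller theorem predicts a tetragonal distortion (typically axial elongation) to lift the degeneracy.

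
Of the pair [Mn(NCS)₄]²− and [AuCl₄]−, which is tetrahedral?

For [Mn(NCS)₄]²−: Ligand charges: each isothiocyanate is −1. With an overall charge of −2 the manganese centre must be in the +2 oxidation state. Mn sits in group 7, so the d-electron count is 7 − 2 = 5. A high-spin d⁵ ion has zero CFSE in either geometry, so four ligands adopt the sterically favoured tetrahedral geometry. → tetrahedral.
For [AuCl₄]−: Summing ligand charges against the −1 overall charge gives an oxidation state of +3 for gold. Au sits in group 11, so the d-electron count is 11 − 3 = 8. A 5d d⁸ ion has a large crystal-field splitting; square planar leaves the high-energy d_{x²−y²} orbital empty and maximises CFSE. → square planar.

[Mn(NCS)₄]²−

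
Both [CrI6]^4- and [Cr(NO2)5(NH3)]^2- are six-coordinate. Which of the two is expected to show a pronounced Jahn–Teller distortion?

[CrI6]^4-: Ligand charges: each iodide is −1. With an overall charge of −4 the chromium centre must be in the +2 oxidation state. Chromium is a group-6 element; Cr(II) is therefore d⁴. Iodide is a weak-field ligand for a first-row metal, so the complex is high-spin. The t₂g³e_g¹ (high-spin) configuration has an unevenly filled e_g set; the Jahn–Teller theorem predicts a tetragonal distortion (typically axial elongation) to lift the degeneracy.
[Cr(NO2)5(NH3)]^2-: Summing ligand charges against the −2 overall charge gives an oxidation state of +3 for chromium. Chromium is a group-6 element; Cr(III) is therefore d³. The d³ configuration leaves the e_g set evenly filled (or empty) — no strong Jahn–Teller driving force.

[CrI6]^4-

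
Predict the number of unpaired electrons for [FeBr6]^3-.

Summing ligand charges against the −3 overall charge gives an oxidation state of +3 for iron.
Group 8 minus oxidation state 3 gives a d⁵ configuration.
The spin state decides the count: Bromide is a weak-field ligand for a first-row metal, so the complex is high-spin.
An octahedral high-spin d⁵ ion is t₂g³e_g², giving 5 unpaired electrons.

5 unpaired electrons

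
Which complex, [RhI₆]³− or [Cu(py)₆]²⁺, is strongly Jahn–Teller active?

[RhI₆]³−: Ligand charges: each iodide is −1. With an overall charge of −3 the rhodium centre must be in the +3 oxidation state. Group 9 minus oxidation state 3 gives a d⁶ configuration. A 4d ion has a large Δₒ and is invariably low-spin. The d⁶ configuration leaves the e_g set evenly filled (or empty) — no strong Jahn–Teller driving force.
[Cu(py)₆]²⁺: Summing ligand charges against the +2 overall charge gives an oxidation state of +2 for copper. Copper is a group-11 element; Cu(II) is therefore d⁹. The t₂g⁶e_g³ configuration has an unevenly filled e_g set; the Jahn–Teller theorem predicts a tetragonal distortion (typically axial elongation) to lift the degeneracy.

[Cu(py)₆]²⁺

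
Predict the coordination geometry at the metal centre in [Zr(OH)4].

Each hydroxide is −1; balancing the 0 overall charge requires Zr(IV).
Group 4 minus oxidation state 4 gives a d⁰ configuration.
Coordination number: 4.
A d⁰ ion has no crystal-field stabilisation preference between square planar and tetrahedral, so four ligands adopt the sterically favoured tetrahedral geometry.

tetrahedral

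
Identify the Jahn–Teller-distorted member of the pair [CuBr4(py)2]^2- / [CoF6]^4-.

[CuBr4(py)2]^2-

[CuBr4(py)2]^2-: Each bromide is −1; pyridine is neutral; balancing the −2 overall charge requires Cu(II). Cu sits in group 11, so the d-electron count is 11 − 2 = 9. The t₂g⁶e_g³ configuration has an unevenly filled e_g set; the Jahn–Teller theorem predicts a tetragonal distortion (typically axial elongation) to lift the degeneracy.
[CoF6]^4-: Summing ligand charges against the −4 overall charge gives an oxidation state of +2 for cobalt. Group 9 minus oxidation state 2 gives a d⁷ configuration. Fluoride is a weak-field ligand for a first-row metal, so the complex is high-spin. The d⁷ configuration leaves the e_g set evenly filled (or empty) — no strong Jahn–Teller driving force.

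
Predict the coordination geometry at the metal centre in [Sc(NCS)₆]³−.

Ligand charges: each isothiocyanate is −1. With an overall charge of −3 the scandium centre must be in the +3 oxidation state.
Scandium is a group-3 element; Sc(III) is therefore d⁰.
Coordination number: 6.
Six donors around a single metal centre give an octahedral coordination sphere.

octahedral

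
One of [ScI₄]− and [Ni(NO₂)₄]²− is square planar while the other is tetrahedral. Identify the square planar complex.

For [ScI₄]−: Each iodide is −1; balancing the −1 overall charge requires Sc(III). Scandium is a group-3 element; Sc(III) is therefore d⁰. A d⁰ ion has no crystal-field stabilisation preference between square planar and tetrahedral, so four ligands adopt the sterically favoured tetrahedral geometry. → tetrahedral.
For [Ni(NO₂)₄]²−: Each nitro (N-bound nitrite) is −1; balancing the −2 overall charge requires Ni(II). Nickel is a group-10 element; Ni(II) is therefore d⁸. Nitro (N-bound nitrite) is a strong-field ligand (high in the spectrochemical series). A 3d d⁸ ion with strong-field ligands gains enough CFSE to favour square planar over tetrahedral. → square planar.

[Ni(NO₂)₄]²−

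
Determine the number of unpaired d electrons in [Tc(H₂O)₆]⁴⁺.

Water is neutral; balancing the +4 overall charge requires Tc(IV).
Group 7 minus oxidation state 4 gives a d³ configuration.
In an octahedral field the d³ configuration is t₂g³e_g⁰ (only one arrangement possible), giving 3 unpaired electrons.

3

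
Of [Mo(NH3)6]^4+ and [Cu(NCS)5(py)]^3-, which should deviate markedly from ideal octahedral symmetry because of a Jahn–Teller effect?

[Mo(NH3)6]^4+: Ammonia is neutral; balancing the +4 overall charge requires Mo(IV). Molybdenum is a group-6 element; Mo(IV) is therefore d². The d² configuration leaves the e_g set evenly filled (or empty) — no strong Jahn–Teller driving force.
[Cu(NCS)5(py)]^3-: Ligand charges: each isothiocyanate is −1; pyridine is neutral. With an overall charge of −3 the copper centre must be in the +2 oxidation state. Group 11 minus oxidation state 2 gives a d⁹ configuration. The t₂g⁶e_g³ configuration has an unevenly filled e_g set; the Jahn–Teller theorem predicts a tetragonal distortion (typically axial elongation) to lift the degeneracy.

[Cu(NCS)5(py)]^3-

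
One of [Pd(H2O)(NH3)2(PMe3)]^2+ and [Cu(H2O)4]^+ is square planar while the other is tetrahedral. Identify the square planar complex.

[Pd(H2O)(NH3)2(PMe3)]^2+

For [Pd(H2O)(NH3)2(PMe3)]^2+: Summing ligand charges against the +2 overall charge gives an oxidation state of +2 for palladium. Group 10 minus oxidation state 2 gives a d⁸ configuration. A 4d d⁸ ion has a large crystal-field splitting; square planar leaves the high-energy d_{x²−y²} orbital empty and maximises CFSE. → square planar.
For [Cu(H2O)4]^+: Summing ligand charges against the +1 overall charge gives an oxidation state of +1 for copper. Group 11 minus oxidation state 1 gives a d¹⁰ configuration. A d¹⁰ ion has no crystal-field stabilisation preference between square planar and tetrahedral, so four ligands adopt the sterically favoured tetrahedral geometry. → tetrahedral.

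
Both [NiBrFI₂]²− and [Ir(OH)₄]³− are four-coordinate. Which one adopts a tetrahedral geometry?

[NiBrFI₂]²−

For [NiBrFI₂]²−: Summing ligand charges against the −2 overall charge gives an oxidation state of +2 for nickel. Group 10 minus oxidation state 2 gives a d⁸ configuration. Bromide, fluoride, and iodide are weak-field ligands. With weak-field ligands the CFSE gain from square planar is small, so a 3d d⁸ ion takes the sterically preferred tetrahedral geometry. → tetrahedral.
For [Ir(OH)₄]³−: Summing ligand charges against the −3 overall charge gives an oxidation state of +1 for iridium. Ir sits in group 9, so the d-electron count is 9 − 1 = 8. A 5d d⁸ ion has a large crystal-field splitting; square planar leaves the high-energy d_{x²−y²} orbital empty and maximises CFSE. → square planar.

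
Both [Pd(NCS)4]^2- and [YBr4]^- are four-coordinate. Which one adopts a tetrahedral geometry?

For [Pd(NCS)4]^2-: Ligand charges: each isothiocyanate is −1. With an overall charge of −2 the palladium centre must be in the +2 oxidation state. Palladium is a group-10 element; Pd(II) is therefore d⁸. A 4d d⁸ ion has a large crystal-field splitting; square planar leaves the high-energy d_{x²−y²} orbital empty and maximises CFSE. → square planar.
For [YBr4]^-: Each bromide is −1; balancing the −1 overall charge requires Y(III). Group 3 minus oxidation state 3 gives a d⁰ configuration. A d⁰ ion has no crystal-field stabilisation preference between square planar and tetrahedral, so four ligands adopt the sterically favoured tetrahedral geometry. → tetrahedral.

[YBr4]^-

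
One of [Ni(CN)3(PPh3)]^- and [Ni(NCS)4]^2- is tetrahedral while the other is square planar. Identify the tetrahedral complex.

For [Ni(CN)3(PPh3)]^-: Summing ligand charges against the −1 overall charge gives an oxidation state of +2 for nickel. Ni sits in group 10, so the d-electron count is 10 − 2 = 8. Cyanide and triphenylphosphine are strong-field ligands (high in the spectrochemical series). A 3d d⁸ ion with strong-field ligands gains enough CFSE to favour square planar over tetrahedral. → square planar.
For [Ni(NCS)4]^2-: Ligand charges: each isothiocyanate is −1. With an overall charge of −2 the nickel centre must be in the +2 oxidation state. Ni sits in group 10, so the d-electron count is 10 − 2 = 8. Isothiocyanate is a weak-field ligand. With weak-field ligands the CFSE gain from square planar is small, so a 3d d⁸ ion takes the sterically preferred tetrahedral geometry. → tetrahedral.

[Ni(NCS)4]^2-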